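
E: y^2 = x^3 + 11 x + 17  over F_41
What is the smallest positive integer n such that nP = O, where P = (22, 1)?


Compute successive multiples of P until we hit O:
  1P = (22, 1)
  2P = (29, 24)
  3P = (10, 15)
  4P = (32, 38)
  5P = (38, 30)
  6P = (20, 18)
  7P = (20, 23)
  8P = (38, 11)
  ... (continuing to 13P)
  13P = O

ord(P) = 13


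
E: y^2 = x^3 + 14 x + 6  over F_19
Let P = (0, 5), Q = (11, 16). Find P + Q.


P != Q, so use the chord formula.
s = (y2 - y1) / (x2 - x1) = (11) / (11) mod 19 = 1
x3 = s^2 - x1 - x2 mod 19 = 1^2 - 0 - 11 = 9
y3 = s (x1 - x3) - y1 mod 19 = 1 * (0 - 9) - 5 = 5

P + Q = (9, 5)


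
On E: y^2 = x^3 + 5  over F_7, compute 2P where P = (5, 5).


Doubling: s = (3 x1^2 + a) / (2 y1)
s = (3*5^2 + 0) / (2*5) mod 7 = 4
x3 = s^2 - 2 x1 mod 7 = 4^2 - 2*5 = 6
y3 = s (x1 - x3) - y1 mod 7 = 4 * (5 - 6) - 5 = 5

2P = (6, 5)


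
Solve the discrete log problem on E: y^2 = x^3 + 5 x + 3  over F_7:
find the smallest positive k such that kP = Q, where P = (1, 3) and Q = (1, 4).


Enumerate multiples of P until we hit Q = (1, 4):
  1P = (1, 3)
  2P = (6, 2)
  3P = (2, 0)
  4P = (6, 5)
  5P = (1, 4)
Match found at i = 5.

k = 5


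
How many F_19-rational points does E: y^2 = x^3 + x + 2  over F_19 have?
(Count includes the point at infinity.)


For each x in F_19, count y with y^2 = x^3 + 1 x + 2 mod 19:
  x = 1: RHS = 4, y in [2, 17]  -> 2 point(s)
  x = 8: RHS = 9, y in [3, 16]  -> 2 point(s)
  x = 10: RHS = 5, y in [9, 10]  -> 2 point(s)
  x = 14: RHS = 5, y in [9, 10]  -> 2 point(s)
  x = 17: RHS = 11, y in [7, 12]  -> 2 point(s)
  x = 18: RHS = 0, y in [0]  -> 1 point(s)
Affine points: 11. Add the point at infinity: total = 12.

#E(F_19) = 12


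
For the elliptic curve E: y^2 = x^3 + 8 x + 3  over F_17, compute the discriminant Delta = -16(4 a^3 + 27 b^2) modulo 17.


4 a^3 + 27 b^2 = 4*8^3 + 27*3^2 = 2048 + 243 = 2291
Delta = -16 * (2291) = -36656
Delta mod 17 = 13

Delta = 13 (mod 17)


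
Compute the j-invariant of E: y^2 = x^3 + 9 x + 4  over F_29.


Delta = -16(4 a^3 + 27 b^2) mod 29 = 24
-1728 * (4 a)^3 = -1728 * (4*9)^3 mod 29 = 27
j = 27 * 24^(-1) mod 29 = 12

j = 12 (mod 29)


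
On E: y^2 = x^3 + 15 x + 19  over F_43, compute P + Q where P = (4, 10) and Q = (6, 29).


P != Q, so use the chord formula.
s = (y2 - y1) / (x2 - x1) = (19) / (2) mod 43 = 31
x3 = s^2 - x1 - x2 mod 43 = 31^2 - 4 - 6 = 5
y3 = s (x1 - x3) - y1 mod 43 = 31 * (4 - 5) - 10 = 2

P + Q = (5, 2)


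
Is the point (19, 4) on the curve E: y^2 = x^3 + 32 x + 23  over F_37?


Check whether y^2 = x^3 + 32 x + 23 (mod 37) for (x, y) = (19, 4).
LHS: y^2 = 4^2 mod 37 = 16
RHS: x^3 + 32 x + 23 = 19^3 + 32*19 + 23 mod 37 = 16
LHS = RHS

Yes, on the curve


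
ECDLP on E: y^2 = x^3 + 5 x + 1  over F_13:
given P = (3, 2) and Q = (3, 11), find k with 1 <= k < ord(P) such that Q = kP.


Enumerate multiples of P until we hit Q = (3, 11):
  1P = (3, 2)
  2P = (6, 0)
  3P = (3, 11)
Match found at i = 3.

k = 3


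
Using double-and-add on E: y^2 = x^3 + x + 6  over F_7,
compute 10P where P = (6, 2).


k = 10 = 1010_2 (binary, LSB first: 0101)
Double-and-add from P = (6, 2):
  bit 0 = 0: acc unchanged = O
  bit 1 = 1: acc = O + (3, 1) = (3, 1)
  bit 2 = 0: acc unchanged = (3, 1)
  bit 3 = 1: acc = (3, 1) + (2, 3) = (6, 5)

10P = (6, 5)


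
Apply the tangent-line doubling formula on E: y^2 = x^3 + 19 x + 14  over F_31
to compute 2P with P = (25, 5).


Doubling: s = (3 x1^2 + a) / (2 y1)
s = (3*25^2 + 19) / (2*5) mod 31 = 22
x3 = s^2 - 2 x1 mod 31 = 22^2 - 2*25 = 0
y3 = s (x1 - x3) - y1 mod 31 = 22 * (25 - 0) - 5 = 18

2P = (0, 18)


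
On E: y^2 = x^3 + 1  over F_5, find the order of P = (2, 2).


Compute successive multiples of P until we hit O:
  1P = (2, 2)
  2P = (0, 4)
  3P = (4, 0)
  4P = (0, 1)
  5P = (2, 3)
  6P = O

ord(P) = 6


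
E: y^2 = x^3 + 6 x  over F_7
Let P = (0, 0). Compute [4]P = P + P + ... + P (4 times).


k = 4 = 100_2 (binary, LSB first: 001)
Double-and-add from P = (0, 0):
  bit 0 = 0: acc unchanged = O
  bit 1 = 0: acc unchanged = O
  bit 2 = 1: acc = O + O = O

4P = O


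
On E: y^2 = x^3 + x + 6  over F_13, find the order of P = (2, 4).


Compute successive multiples of P until we hit O:
  1P = (2, 4)
  2P = (9, 9)
  3P = (11, 10)
  4P = (12, 11)
  5P = (3, 7)
  6P = (4, 3)
  7P = (4, 10)
  8P = (3, 6)
  ... (continuing to 13P)
  13P = O

ord(P) = 13


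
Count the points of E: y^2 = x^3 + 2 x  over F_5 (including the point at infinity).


For each x in F_5, count y with y^2 = x^3 + 2 x + 0 mod 5:
  x = 0: RHS = 0, y in [0]  -> 1 point(s)
Affine points: 1. Add the point at infinity: total = 2.

#E(F_5) = 2


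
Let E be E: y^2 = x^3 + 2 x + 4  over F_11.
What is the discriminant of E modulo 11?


4 a^3 + 27 b^2 = 4*2^3 + 27*4^2 = 32 + 432 = 464
Delta = -16 * (464) = -7424
Delta mod 11 = 1

Delta = 1 (mod 11)


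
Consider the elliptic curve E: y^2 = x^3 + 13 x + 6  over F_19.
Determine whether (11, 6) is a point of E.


Check whether y^2 = x^3 + 13 x + 6 (mod 19) for (x, y) = (11, 6).
LHS: y^2 = 6^2 mod 19 = 17
RHS: x^3 + 13 x + 6 = 11^3 + 13*11 + 6 mod 19 = 17
LHS = RHS

Yes, on the curve


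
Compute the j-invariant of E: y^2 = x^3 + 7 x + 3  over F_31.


Delta = -16(4 a^3 + 27 b^2) mod 31 = 14
-1728 * (4 a)^3 = -1728 * (4*7)^3 mod 31 = 1
j = 1 * 14^(-1) mod 31 = 20

j = 20 (mod 31)


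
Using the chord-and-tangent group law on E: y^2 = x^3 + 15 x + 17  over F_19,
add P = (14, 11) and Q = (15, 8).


P != Q, so use the chord formula.
s = (y2 - y1) / (x2 - x1) = (16) / (1) mod 19 = 16
x3 = s^2 - x1 - x2 mod 19 = 16^2 - 14 - 15 = 18
y3 = s (x1 - x3) - y1 mod 19 = 16 * (14 - 18) - 11 = 1

P + Q = (18, 1)


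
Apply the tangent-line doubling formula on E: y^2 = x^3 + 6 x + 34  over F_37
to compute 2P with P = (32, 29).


Doubling: s = (3 x1^2 + a) / (2 y1)
s = (3*32^2 + 6) / (2*29) mod 37 = 25
x3 = s^2 - 2 x1 mod 37 = 25^2 - 2*32 = 6
y3 = s (x1 - x3) - y1 mod 37 = 25 * (32 - 6) - 29 = 29

2P = (6, 29)


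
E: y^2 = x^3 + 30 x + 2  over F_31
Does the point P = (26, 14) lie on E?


Check whether y^2 = x^3 + 30 x + 2 (mod 31) for (x, y) = (26, 14).
LHS: y^2 = 14^2 mod 31 = 10
RHS: x^3 + 30 x + 2 = 26^3 + 30*26 + 2 mod 31 = 6
LHS != RHS

No, not on the curve


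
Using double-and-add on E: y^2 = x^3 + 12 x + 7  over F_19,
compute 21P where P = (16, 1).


k = 21 = 10101_2 (binary, LSB first: 10101)
Double-and-add from P = (16, 1):
  bit 0 = 1: acc = O + (16, 1) = (16, 1)
  bit 1 = 0: acc unchanged = (16, 1)
  bit 2 = 1: acc = (16, 1) + (4, 9) = (10, 14)
  bit 3 = 0: acc unchanged = (10, 14)
  bit 4 = 1: acc = (10, 14) + (2, 1) = (4, 10)

21P = (4, 10)


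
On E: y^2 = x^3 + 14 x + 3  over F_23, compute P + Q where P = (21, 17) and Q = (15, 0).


P != Q, so use the chord formula.
s = (y2 - y1) / (x2 - x1) = (6) / (17) mod 23 = 22
x3 = s^2 - x1 - x2 mod 23 = 22^2 - 21 - 15 = 11
y3 = s (x1 - x3) - y1 mod 23 = 22 * (21 - 11) - 17 = 19

P + Q = (11, 19)


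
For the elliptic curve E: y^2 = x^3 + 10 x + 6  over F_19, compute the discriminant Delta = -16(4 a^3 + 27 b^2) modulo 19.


4 a^3 + 27 b^2 = 4*10^3 + 27*6^2 = 4000 + 972 = 4972
Delta = -16 * (4972) = -79552
Delta mod 19 = 1

Delta = 1 (mod 19)


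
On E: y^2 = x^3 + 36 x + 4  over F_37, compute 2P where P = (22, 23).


Doubling: s = (3 x1^2 + a) / (2 y1)
s = (3*22^2 + 36) / (2*23) mod 37 = 5
x3 = s^2 - 2 x1 mod 37 = 5^2 - 2*22 = 18
y3 = s (x1 - x3) - y1 mod 37 = 5 * (22 - 18) - 23 = 34

2P = (18, 34)


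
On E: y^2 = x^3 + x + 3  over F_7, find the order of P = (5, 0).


Compute successive multiples of P until we hit O:
  1P = (5, 0)
  2P = O

ord(P) = 2


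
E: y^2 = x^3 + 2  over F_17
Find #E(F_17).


For each x in F_17, count y with y^2 = x^3 + 0 x + 2 mod 17:
  x = 0: RHS = 2, y in [6, 11]  -> 2 point(s)
  x = 4: RHS = 15, y in [7, 10]  -> 2 point(s)
  x = 5: RHS = 8, y in [5, 12]  -> 2 point(s)
  x = 8: RHS = 4, y in [2, 15]  -> 2 point(s)
  x = 9: RHS = 0, y in [0]  -> 1 point(s)
  x = 10: RHS = 16, y in [4, 13]  -> 2 point(s)
  x = 12: RHS = 13, y in [8, 9]  -> 2 point(s)
  x = 14: RHS = 9, y in [3, 14]  -> 2 point(s)
  x = 16: RHS = 1, y in [1, 16]  -> 2 point(s)
Affine points: 17. Add the point at infinity: total = 18.

#E(F_17) = 18


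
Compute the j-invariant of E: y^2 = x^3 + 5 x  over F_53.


Delta = -16(4 a^3 + 27 b^2) mod 53 = 3
-1728 * (4 a)^3 = -1728 * (4*5)^3 mod 53 = 43
j = 43 * 3^(-1) mod 53 = 32

j = 32 (mod 53)


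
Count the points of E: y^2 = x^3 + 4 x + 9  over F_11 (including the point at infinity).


For each x in F_11, count y with y^2 = x^3 + 4 x + 9 mod 11:
  x = 0: RHS = 9, y in [3, 8]  -> 2 point(s)
  x = 1: RHS = 3, y in [5, 6]  -> 2 point(s)
  x = 2: RHS = 3, y in [5, 6]  -> 2 point(s)
  x = 3: RHS = 4, y in [2, 9]  -> 2 point(s)
  x = 4: RHS = 1, y in [1, 10]  -> 2 point(s)
  x = 5: RHS = 0, y in [0]  -> 1 point(s)
  x = 8: RHS = 3, y in [5, 6]  -> 2 point(s)
  x = 9: RHS = 4, y in [2, 9]  -> 2 point(s)
  x = 10: RHS = 4, y in [2, 9]  -> 2 point(s)
Affine points: 17. Add the point at infinity: total = 18.

#E(F_11) = 18


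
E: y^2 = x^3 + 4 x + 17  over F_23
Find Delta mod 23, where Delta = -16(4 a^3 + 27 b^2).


4 a^3 + 27 b^2 = 4*4^3 + 27*17^2 = 256 + 7803 = 8059
Delta = -16 * (8059) = -128944
Delta mod 23 = 17

Delta = 17 (mod 23)


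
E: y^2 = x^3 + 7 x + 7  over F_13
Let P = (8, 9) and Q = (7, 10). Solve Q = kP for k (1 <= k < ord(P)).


Enumerate multiples of P until we hit Q = (7, 10):
  1P = (8, 9)
  2P = (7, 10)
Match found at i = 2.

k = 2


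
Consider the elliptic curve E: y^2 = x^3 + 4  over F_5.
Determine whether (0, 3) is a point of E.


Check whether y^2 = x^3 + 0 x + 4 (mod 5) for (x, y) = (0, 3).
LHS: y^2 = 3^2 mod 5 = 4
RHS: x^3 + 0 x + 4 = 0^3 + 0*0 + 4 mod 5 = 4
LHS = RHS

Yes, on the curve


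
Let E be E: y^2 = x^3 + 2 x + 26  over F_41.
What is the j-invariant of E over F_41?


Delta = -16(4 a^3 + 27 b^2) mod 41 = 32
-1728 * (4 a)^3 = -1728 * (4*2)^3 mod 41 = 3
j = 3 * 32^(-1) mod 41 = 27

j = 27 (mod 41)


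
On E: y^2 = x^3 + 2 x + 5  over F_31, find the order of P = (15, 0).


Compute successive multiples of P until we hit O:
  1P = (15, 0)
  2P = O

ord(P) = 2


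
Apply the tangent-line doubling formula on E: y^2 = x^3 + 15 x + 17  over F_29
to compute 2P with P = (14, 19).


Doubling: s = (3 x1^2 + a) / (2 y1)
s = (3*14^2 + 15) / (2*19) mod 29 = 9
x3 = s^2 - 2 x1 mod 29 = 9^2 - 2*14 = 24
y3 = s (x1 - x3) - y1 mod 29 = 9 * (14 - 24) - 19 = 7

2P = (24, 7)


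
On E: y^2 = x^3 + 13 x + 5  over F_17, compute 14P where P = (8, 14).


k = 14 = 1110_2 (binary, LSB first: 0111)
Double-and-add from P = (8, 14):
  bit 0 = 0: acc unchanged = O
  bit 1 = 1: acc = O + (10, 9) = (10, 9)
  bit 2 = 1: acc = (10, 9) + (12, 11) = (13, 5)
  bit 3 = 1: acc = (13, 5) + (9, 1) = (13, 12)

14P = (13, 12)


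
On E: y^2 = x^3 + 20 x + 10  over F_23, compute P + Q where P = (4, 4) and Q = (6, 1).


P != Q, so use the chord formula.
s = (y2 - y1) / (x2 - x1) = (20) / (2) mod 23 = 10
x3 = s^2 - x1 - x2 mod 23 = 10^2 - 4 - 6 = 21
y3 = s (x1 - x3) - y1 mod 23 = 10 * (4 - 21) - 4 = 10

P + Q = (21, 10)


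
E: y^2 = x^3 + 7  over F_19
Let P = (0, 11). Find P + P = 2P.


Doubling: s = (3 x1^2 + a) / (2 y1)
s = (3*0^2 + 0) / (2*11) mod 19 = 0
x3 = s^2 - 2 x1 mod 19 = 0^2 - 2*0 = 0
y3 = s (x1 - x3) - y1 mod 19 = 0 * (0 - 0) - 11 = 8

2P = (0, 8)


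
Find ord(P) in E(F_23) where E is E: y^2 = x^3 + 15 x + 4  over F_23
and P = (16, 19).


Compute successive multiples of P until we hit O:
  1P = (16, 19)
  2P = (0, 2)
  3P = (19, 8)
  4P = (4, 6)
  5P = (12, 16)
  6P = (20, 1)
  7P = (13, 2)
  8P = (21, 14)
  ... (continuing to 21P)
  21P = O

ord(P) = 21


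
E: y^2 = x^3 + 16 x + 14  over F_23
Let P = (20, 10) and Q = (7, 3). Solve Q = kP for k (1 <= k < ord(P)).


Enumerate multiples of P until we hit Q = (7, 3):
  1P = (20, 10)
  2P = (7, 3)
Match found at i = 2.

k = 2


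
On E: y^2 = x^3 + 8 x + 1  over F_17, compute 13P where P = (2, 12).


k = 13 = 1101_2 (binary, LSB first: 1011)
Double-and-add from P = (2, 12):
  bit 0 = 1: acc = O + (2, 12) = (2, 12)
  bit 1 = 0: acc unchanged = (2, 12)
  bit 2 = 1: acc = (2, 12) + (16, 3) = (8, 4)
  bit 3 = 1: acc = (8, 4) + (3, 1) = (5, 8)

13P = (5, 8)


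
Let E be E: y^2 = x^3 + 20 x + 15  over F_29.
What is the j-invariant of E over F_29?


Delta = -16(4 a^3 + 27 b^2) mod 29 = 3
-1728 * (4 a)^3 = -1728 * (4*20)^3 mod 29 = 2
j = 2 * 3^(-1) mod 29 = 20

j = 20 (mod 29)


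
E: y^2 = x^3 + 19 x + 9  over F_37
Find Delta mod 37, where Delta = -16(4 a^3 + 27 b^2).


4 a^3 + 27 b^2 = 4*19^3 + 27*9^2 = 27436 + 2187 = 29623
Delta = -16 * (29623) = -473968
Delta mod 37 = 2

Delta = 2 (mod 37)


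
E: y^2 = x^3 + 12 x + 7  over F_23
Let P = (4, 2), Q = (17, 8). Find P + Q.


P != Q, so use the chord formula.
s = (y2 - y1) / (x2 - x1) = (6) / (13) mod 23 = 4
x3 = s^2 - x1 - x2 mod 23 = 4^2 - 4 - 17 = 18
y3 = s (x1 - x3) - y1 mod 23 = 4 * (4 - 18) - 2 = 11

P + Q = (18, 11)


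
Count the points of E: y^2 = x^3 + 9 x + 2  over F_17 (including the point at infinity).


For each x in F_17, count y with y^2 = x^3 + 9 x + 2 mod 17:
  x = 0: RHS = 2, y in [6, 11]  -> 2 point(s)
  x = 4: RHS = 0, y in [0]  -> 1 point(s)
  x = 5: RHS = 2, y in [6, 11]  -> 2 point(s)
  x = 6: RHS = 0, y in [0]  -> 1 point(s)
  x = 7: RHS = 0, y in [0]  -> 1 point(s)
  x = 8: RHS = 8, y in [5, 12]  -> 2 point(s)
  x = 9: RHS = 13, y in [8, 9]  -> 2 point(s)
  x = 10: RHS = 4, y in [2, 15]  -> 2 point(s)
  x = 11: RHS = 4, y in [2, 15]  -> 2 point(s)
  x = 12: RHS = 2, y in [6, 11]  -> 2 point(s)
  x = 13: RHS = 4, y in [2, 15]  -> 2 point(s)
  x = 14: RHS = 16, y in [4, 13]  -> 2 point(s)
  x = 16: RHS = 9, y in [3, 14]  -> 2 point(s)
Affine points: 23. Add the point at infinity: total = 24.

#E(F_17) = 24


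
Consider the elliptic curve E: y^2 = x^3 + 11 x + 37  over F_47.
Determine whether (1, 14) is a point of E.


Check whether y^2 = x^3 + 11 x + 37 (mod 47) for (x, y) = (1, 14).
LHS: y^2 = 14^2 mod 47 = 8
RHS: x^3 + 11 x + 37 = 1^3 + 11*1 + 37 mod 47 = 2
LHS != RHS

No, not on the curve


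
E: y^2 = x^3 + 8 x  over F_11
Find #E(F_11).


For each x in F_11, count y with y^2 = x^3 + 8 x + 0 mod 11:
  x = 0: RHS = 0, y in [0]  -> 1 point(s)
  x = 1: RHS = 9, y in [3, 8]  -> 2 point(s)
  x = 5: RHS = 0, y in [0]  -> 1 point(s)
  x = 6: RHS = 0, y in [0]  -> 1 point(s)
  x = 7: RHS = 3, y in [5, 6]  -> 2 point(s)
  x = 8: RHS = 4, y in [2, 9]  -> 2 point(s)
  x = 9: RHS = 9, y in [3, 8]  -> 2 point(s)
Affine points: 11. Add the point at infinity: total = 12.

#E(F_11) = 12


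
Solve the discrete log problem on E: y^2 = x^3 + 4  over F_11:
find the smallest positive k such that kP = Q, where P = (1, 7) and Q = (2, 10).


Enumerate multiples of P until we hit Q = (2, 10):
  1P = (1, 7)
  2P = (10, 6)
  3P = (3, 3)
  4P = (0, 2)
  5P = (2, 10)
Match found at i = 5.

k = 5


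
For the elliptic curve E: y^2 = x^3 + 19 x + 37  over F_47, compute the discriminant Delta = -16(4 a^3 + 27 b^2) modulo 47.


4 a^3 + 27 b^2 = 4*19^3 + 27*37^2 = 27436 + 36963 = 64399
Delta = -16 * (64399) = -1030384
Delta mod 47 = 44

Delta = 44 (mod 47)


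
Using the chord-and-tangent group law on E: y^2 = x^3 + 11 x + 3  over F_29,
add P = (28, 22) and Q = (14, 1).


P != Q, so use the chord formula.
s = (y2 - y1) / (x2 - x1) = (8) / (15) mod 29 = 16
x3 = s^2 - x1 - x2 mod 29 = 16^2 - 28 - 14 = 11
y3 = s (x1 - x3) - y1 mod 29 = 16 * (28 - 11) - 22 = 18

P + Q = (11, 18)


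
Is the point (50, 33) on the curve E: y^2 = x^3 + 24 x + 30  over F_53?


Check whether y^2 = x^3 + 24 x + 30 (mod 53) for (x, y) = (50, 33).
LHS: y^2 = 33^2 mod 53 = 29
RHS: x^3 + 24 x + 30 = 50^3 + 24*50 + 30 mod 53 = 37
LHS != RHS

No, not on the curve


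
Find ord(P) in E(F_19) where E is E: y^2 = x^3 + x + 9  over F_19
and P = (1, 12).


Compute successive multiples of P until we hit O:
  1P = (1, 12)
  2P = (7, 6)
  3P = (12, 18)
  4P = (3, 18)
  5P = (5, 14)
  6P = (18, 8)
  7P = (4, 1)
  8P = (0, 16)
  ... (continuing to 26P)
  26P = O

ord(P) = 26


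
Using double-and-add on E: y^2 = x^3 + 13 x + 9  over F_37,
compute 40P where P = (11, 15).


k = 40 = 101000_2 (binary, LSB first: 000101)
Double-and-add from P = (11, 15):
  bit 0 = 0: acc unchanged = O
  bit 1 = 0: acc unchanged = O
  bit 2 = 0: acc unchanged = O
  bit 3 = 1: acc = O + (33, 2) = (33, 2)
  bit 4 = 0: acc unchanged = (33, 2)
  bit 5 = 1: acc = (33, 2) + (24, 14) = (27, 27)

40P = (27, 27)


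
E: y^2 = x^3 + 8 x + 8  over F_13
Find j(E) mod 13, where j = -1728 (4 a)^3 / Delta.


Delta = -16(4 a^3 + 27 b^2) mod 13 = 8
-1728 * (4 a)^3 = -1728 * (4*8)^3 mod 13 = 8
j = 8 * 8^(-1) mod 13 = 1

j = 1 (mod 13)


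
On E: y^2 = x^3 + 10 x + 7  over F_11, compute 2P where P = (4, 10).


Doubling: s = (3 x1^2 + a) / (2 y1)
s = (3*4^2 + 10) / (2*10) mod 11 = 4
x3 = s^2 - 2 x1 mod 11 = 4^2 - 2*4 = 8
y3 = s (x1 - x3) - y1 mod 11 = 4 * (4 - 8) - 10 = 7

2P = (8, 7)


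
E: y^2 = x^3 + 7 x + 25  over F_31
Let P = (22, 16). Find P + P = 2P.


Doubling: s = (3 x1^2 + a) / (2 y1)
s = (3*22^2 + 7) / (2*16) mod 31 = 2
x3 = s^2 - 2 x1 mod 31 = 2^2 - 2*22 = 22
y3 = s (x1 - x3) - y1 mod 31 = 2 * (22 - 22) - 16 = 15

2P = (22, 15)


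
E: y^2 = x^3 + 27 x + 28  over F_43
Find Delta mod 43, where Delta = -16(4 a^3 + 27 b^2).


4 a^3 + 27 b^2 = 4*27^3 + 27*28^2 = 78732 + 21168 = 99900
Delta = -16 * (99900) = -1598400
Delta mod 43 = 39

Delta = 39 (mod 43)


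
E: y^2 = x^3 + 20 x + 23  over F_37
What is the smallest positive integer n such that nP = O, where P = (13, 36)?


Compute successive multiples of P until we hit O:
  1P = (13, 36)
  2P = (22, 23)
  3P = (5, 10)
  4P = (18, 31)
  5P = (7, 32)
  6P = (1, 9)
  7P = (35, 7)
  8P = (35, 30)
  ... (continuing to 15P)
  15P = O

ord(P) = 15


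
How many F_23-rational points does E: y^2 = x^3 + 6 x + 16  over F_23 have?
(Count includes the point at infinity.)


For each x in F_23, count y with y^2 = x^3 + 6 x + 16 mod 23:
  x = 0: RHS = 16, y in [4, 19]  -> 2 point(s)
  x = 1: RHS = 0, y in [0]  -> 1 point(s)
  x = 2: RHS = 13, y in [6, 17]  -> 2 point(s)
  x = 4: RHS = 12, y in [9, 14]  -> 2 point(s)
  x = 8: RHS = 1, y in [1, 22]  -> 2 point(s)
  x = 10: RHS = 18, y in [8, 15]  -> 2 point(s)
  x = 15: RHS = 8, y in [10, 13]  -> 2 point(s)
  x = 22: RHS = 9, y in [3, 20]  -> 2 point(s)
Affine points: 15. Add the point at infinity: total = 16.

#E(F_23) = 16


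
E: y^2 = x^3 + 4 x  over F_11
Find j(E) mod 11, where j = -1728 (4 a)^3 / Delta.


Delta = -16(4 a^3 + 27 b^2) mod 11 = 7
-1728 * (4 a)^3 = -1728 * (4*4)^3 mod 11 = 7
j = 7 * 7^(-1) mod 11 = 1

j = 1 (mod 11)


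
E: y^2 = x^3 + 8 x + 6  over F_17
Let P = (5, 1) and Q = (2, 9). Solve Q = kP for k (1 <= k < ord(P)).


Enumerate multiples of P until we hit Q = (2, 9):
  1P = (5, 1)
  2P = (8, 2)
  3P = (6, 10)
  4P = (2, 9)
Match found at i = 4.

k = 4


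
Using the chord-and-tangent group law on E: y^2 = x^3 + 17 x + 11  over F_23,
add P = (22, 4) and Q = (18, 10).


P != Q, so use the chord formula.
s = (y2 - y1) / (x2 - x1) = (6) / (19) mod 23 = 10
x3 = s^2 - x1 - x2 mod 23 = 10^2 - 22 - 18 = 14
y3 = s (x1 - x3) - y1 mod 23 = 10 * (22 - 14) - 4 = 7

P + Q = (14, 7)


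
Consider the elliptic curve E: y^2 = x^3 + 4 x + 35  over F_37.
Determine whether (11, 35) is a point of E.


Check whether y^2 = x^3 + 4 x + 35 (mod 37) for (x, y) = (11, 35).
LHS: y^2 = 35^2 mod 37 = 4
RHS: x^3 + 4 x + 35 = 11^3 + 4*11 + 35 mod 37 = 4
LHS = RHS

Yes, on the curve


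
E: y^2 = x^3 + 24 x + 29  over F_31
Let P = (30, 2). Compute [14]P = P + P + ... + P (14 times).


k = 14 = 1110_2 (binary, LSB first: 0111)
Double-and-add from P = (30, 2):
  bit 0 = 0: acc unchanged = O
  bit 1 = 1: acc = O + (3, 2) = (3, 2)
  bit 2 = 1: acc = (3, 2) + (19, 11) = (23, 10)
  bit 3 = 1: acc = (23, 10) + (25, 14) = (18, 0)

14P = (18, 0)


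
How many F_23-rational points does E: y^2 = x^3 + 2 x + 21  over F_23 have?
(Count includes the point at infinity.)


For each x in F_23, count y with y^2 = x^3 + 2 x + 21 mod 23:
  x = 1: RHS = 1, y in [1, 22]  -> 2 point(s)
  x = 3: RHS = 8, y in [10, 13]  -> 2 point(s)
  x = 4: RHS = 1, y in [1, 22]  -> 2 point(s)
  x = 5: RHS = 18, y in [8, 15]  -> 2 point(s)
  x = 9: RHS = 9, y in [3, 20]  -> 2 point(s)
  x = 10: RHS = 6, y in [11, 12]  -> 2 point(s)
  x = 12: RHS = 2, y in [5, 18]  -> 2 point(s)
  x = 13: RHS = 13, y in [6, 17]  -> 2 point(s)
  x = 16: RHS = 9, y in [3, 20]  -> 2 point(s)
  x = 17: RHS = 0, y in [0]  -> 1 point(s)
  x = 18: RHS = 1, y in [1, 22]  -> 2 point(s)
  x = 19: RHS = 18, y in [8, 15]  -> 2 point(s)
  x = 21: RHS = 9, y in [3, 20]  -> 2 point(s)
  x = 22: RHS = 18, y in [8, 15]  -> 2 point(s)
Affine points: 27. Add the point at infinity: total = 28.

#E(F_23) = 28


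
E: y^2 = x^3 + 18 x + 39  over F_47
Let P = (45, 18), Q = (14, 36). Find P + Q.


P != Q, so use the chord formula.
s = (y2 - y1) / (x2 - x1) = (18) / (16) mod 47 = 7
x3 = s^2 - x1 - x2 mod 47 = 7^2 - 45 - 14 = 37
y3 = s (x1 - x3) - y1 mod 47 = 7 * (45 - 37) - 18 = 38

P + Q = (37, 38)


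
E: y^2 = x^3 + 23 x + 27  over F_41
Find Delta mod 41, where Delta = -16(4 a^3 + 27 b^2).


4 a^3 + 27 b^2 = 4*23^3 + 27*27^2 = 48668 + 19683 = 68351
Delta = -16 * (68351) = -1093616
Delta mod 41 = 18

Delta = 18 (mod 41)


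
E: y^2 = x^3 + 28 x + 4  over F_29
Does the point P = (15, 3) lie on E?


Check whether y^2 = x^3 + 28 x + 4 (mod 29) for (x, y) = (15, 3).
LHS: y^2 = 3^2 mod 29 = 9
RHS: x^3 + 28 x + 4 = 15^3 + 28*15 + 4 mod 29 = 0
LHS != RHS

No, not on the curve


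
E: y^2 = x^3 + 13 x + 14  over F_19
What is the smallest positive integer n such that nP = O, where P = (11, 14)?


Compute successive multiples of P until we hit O:
  1P = (11, 14)
  2P = (4, 4)
  3P = (1, 3)
  4P = (16, 9)
  5P = (12, 6)
  6P = (3, 17)
  7P = (9, 9)
  8P = (10, 17)
  ... (continuing to 24P)
  24P = O

ord(P) = 24


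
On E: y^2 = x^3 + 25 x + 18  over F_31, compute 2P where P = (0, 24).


Doubling: s = (3 x1^2 + a) / (2 y1)
s = (3*0^2 + 25) / (2*24) mod 31 = 27
x3 = s^2 - 2 x1 mod 31 = 27^2 - 2*0 = 16
y3 = s (x1 - x3) - y1 mod 31 = 27 * (0 - 16) - 24 = 9

2P = (16, 9)


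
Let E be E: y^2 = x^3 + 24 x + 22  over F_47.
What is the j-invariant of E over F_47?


Delta = -16(4 a^3 + 27 b^2) mod 47 = 7
-1728 * (4 a)^3 = -1728 * (4*24)^3 mod 47 = 41
j = 41 * 7^(-1) mod 47 = 26

j = 26 (mod 47)


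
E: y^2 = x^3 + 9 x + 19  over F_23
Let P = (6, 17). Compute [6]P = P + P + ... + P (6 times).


k = 6 = 110_2 (binary, LSB first: 011)
Double-and-add from P = (6, 17):
  bit 0 = 0: acc unchanged = O
  bit 1 = 1: acc = O + (4, 21) = (4, 21)
  bit 2 = 1: acc = (4, 21) + (1, 11) = (1, 12)

6P = (1, 12)


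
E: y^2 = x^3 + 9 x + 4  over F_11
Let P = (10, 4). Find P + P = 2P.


Doubling: s = (3 x1^2 + a) / (2 y1)
s = (3*10^2 + 9) / (2*4) mod 11 = 7
x3 = s^2 - 2 x1 mod 11 = 7^2 - 2*10 = 7
y3 = s (x1 - x3) - y1 mod 11 = 7 * (10 - 7) - 4 = 6

2P = (7, 6)


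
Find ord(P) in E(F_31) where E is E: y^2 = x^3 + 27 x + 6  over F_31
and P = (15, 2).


Compute successive multiples of P until we hit O:
  1P = (15, 2)
  2P = (26, 5)
  3P = (18, 0)
  4P = (26, 26)
  5P = (15, 29)
  6P = O

ord(P) = 6


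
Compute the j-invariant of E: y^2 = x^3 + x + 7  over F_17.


Delta = -16(4 a^3 + 27 b^2) mod 17 = 1
-1728 * (4 a)^3 = -1728 * (4*1)^3 mod 17 = 10
j = 10 * 1^(-1) mod 17 = 10

j = 10 (mod 17)


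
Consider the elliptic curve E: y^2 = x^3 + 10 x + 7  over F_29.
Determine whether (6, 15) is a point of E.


Check whether y^2 = x^3 + 10 x + 7 (mod 29) for (x, y) = (6, 15).
LHS: y^2 = 15^2 mod 29 = 22
RHS: x^3 + 10 x + 7 = 6^3 + 10*6 + 7 mod 29 = 22
LHS = RHS

Yes, on the curve


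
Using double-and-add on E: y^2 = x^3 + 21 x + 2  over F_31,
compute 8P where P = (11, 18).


k = 8 = 1000_2 (binary, LSB first: 0001)
Double-and-add from P = (11, 18):
  bit 0 = 0: acc unchanged = O
  bit 1 = 0: acc unchanged = O
  bit 2 = 0: acc unchanged = O
  bit 3 = 1: acc = O + (16, 30) = (16, 30)

8P = (16, 30)


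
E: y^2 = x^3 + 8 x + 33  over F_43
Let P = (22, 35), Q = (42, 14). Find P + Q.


P != Q, so use the chord formula.
s = (y2 - y1) / (x2 - x1) = (22) / (20) mod 43 = 14
x3 = s^2 - x1 - x2 mod 43 = 14^2 - 22 - 42 = 3
y3 = s (x1 - x3) - y1 mod 43 = 14 * (22 - 3) - 35 = 16

P + Q = (3, 16)


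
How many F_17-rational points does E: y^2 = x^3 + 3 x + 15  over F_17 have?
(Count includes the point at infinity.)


For each x in F_17, count y with y^2 = x^3 + 3 x + 15 mod 17:
  x = 0: RHS = 15, y in [7, 10]  -> 2 point(s)
  x = 1: RHS = 2, y in [6, 11]  -> 2 point(s)
  x = 3: RHS = 0, y in [0]  -> 1 point(s)
  x = 5: RHS = 2, y in [6, 11]  -> 2 point(s)
  x = 10: RHS = 8, y in [5, 12]  -> 2 point(s)
  x = 11: RHS = 2, y in [6, 11]  -> 2 point(s)
  x = 14: RHS = 13, y in [8, 9]  -> 2 point(s)
  x = 15: RHS = 1, y in [1, 16]  -> 2 point(s)
Affine points: 15. Add the point at infinity: total = 16.

#E(F_17) = 16


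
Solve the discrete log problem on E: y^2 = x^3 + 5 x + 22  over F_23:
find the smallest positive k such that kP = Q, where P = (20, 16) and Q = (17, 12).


Enumerate multiples of P until we hit Q = (17, 12):
  1P = (20, 16)
  2P = (7, 20)
  3P = (21, 2)
  4P = (17, 11)
  5P = (22, 19)
  6P = (12, 19)
  7P = (3, 15)
  8P = (16, 14)
  9P = (16, 9)
  10P = (3, 8)
  11P = (12, 4)
  12P = (22, 4)
  13P = (17, 12)
Match found at i = 13.

k = 13


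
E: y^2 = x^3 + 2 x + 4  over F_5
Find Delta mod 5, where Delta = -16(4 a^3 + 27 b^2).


4 a^3 + 27 b^2 = 4*2^3 + 27*4^2 = 32 + 432 = 464
Delta = -16 * (464) = -7424
Delta mod 5 = 1

Delta = 1 (mod 5)


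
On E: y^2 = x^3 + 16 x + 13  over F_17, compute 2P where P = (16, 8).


Doubling: s = (3 x1^2 + a) / (2 y1)
s = (3*16^2 + 16) / (2*8) mod 17 = 15
x3 = s^2 - 2 x1 mod 17 = 15^2 - 2*16 = 6
y3 = s (x1 - x3) - y1 mod 17 = 15 * (16 - 6) - 8 = 6

2P = (6, 6)


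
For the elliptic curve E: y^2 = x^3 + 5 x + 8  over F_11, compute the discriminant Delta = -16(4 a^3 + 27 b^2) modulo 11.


4 a^3 + 27 b^2 = 4*5^3 + 27*8^2 = 500 + 1728 = 2228
Delta = -16 * (2228) = -35648
Delta mod 11 = 3

Delta = 3 (mod 11)


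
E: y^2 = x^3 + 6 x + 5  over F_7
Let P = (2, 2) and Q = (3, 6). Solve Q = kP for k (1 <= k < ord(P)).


Enumerate multiples of P until we hit Q = (3, 6):
  1P = (2, 2)
  2P = (4, 3)
  3P = (3, 1)
  4P = (3, 6)
Match found at i = 4.

k = 4


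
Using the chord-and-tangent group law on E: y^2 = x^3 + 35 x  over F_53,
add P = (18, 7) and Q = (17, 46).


P != Q, so use the chord formula.
s = (y2 - y1) / (x2 - x1) = (39) / (52) mod 53 = 14
x3 = s^2 - x1 - x2 mod 53 = 14^2 - 18 - 17 = 2
y3 = s (x1 - x3) - y1 mod 53 = 14 * (18 - 2) - 7 = 5

P + Q = (2, 5)


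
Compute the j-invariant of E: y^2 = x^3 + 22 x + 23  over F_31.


Delta = -16(4 a^3 + 27 b^2) mod 31 = 5
-1728 * (4 a)^3 = -1728 * (4*22)^3 mod 31 = 23
j = 23 * 5^(-1) mod 31 = 17

j = 17 (mod 31)


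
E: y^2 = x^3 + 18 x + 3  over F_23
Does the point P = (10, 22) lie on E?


Check whether y^2 = x^3 + 18 x + 3 (mod 23) for (x, y) = (10, 22).
LHS: y^2 = 22^2 mod 23 = 1
RHS: x^3 + 18 x + 3 = 10^3 + 18*10 + 3 mod 23 = 10
LHS != RHS

No, not on the curve


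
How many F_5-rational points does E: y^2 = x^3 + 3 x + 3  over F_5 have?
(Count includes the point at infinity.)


For each x in F_5, count y with y^2 = x^3 + 3 x + 3 mod 5:
  x = 3: RHS = 4, y in [2, 3]  -> 2 point(s)
  x = 4: RHS = 4, y in [2, 3]  -> 2 point(s)
Affine points: 4. Add the point at infinity: total = 5.

#E(F_5) = 5


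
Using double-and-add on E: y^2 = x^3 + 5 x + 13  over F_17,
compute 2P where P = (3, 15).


k = 2 = 10_2 (binary, LSB first: 01)
Double-and-add from P = (3, 15):
  bit 0 = 0: acc unchanged = O
  bit 1 = 1: acc = O + (7, 0) = (7, 0)

2P = (7, 0)


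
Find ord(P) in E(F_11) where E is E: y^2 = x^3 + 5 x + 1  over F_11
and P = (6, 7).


Compute successive multiples of P until we hit O:
  1P = (6, 7)
  2P = (0, 10)
  3P = (8, 5)
  4P = (9, 7)
  5P = (7, 4)
  6P = (7, 7)
  7P = (9, 4)
  8P = (8, 6)
  ... (continuing to 11P)
  11P = O

ord(P) = 11


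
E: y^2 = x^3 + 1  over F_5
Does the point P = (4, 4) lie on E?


Check whether y^2 = x^3 + 0 x + 1 (mod 5) for (x, y) = (4, 4).
LHS: y^2 = 4^2 mod 5 = 1
RHS: x^3 + 0 x + 1 = 4^3 + 0*4 + 1 mod 5 = 0
LHS != RHS

No, not on the curve


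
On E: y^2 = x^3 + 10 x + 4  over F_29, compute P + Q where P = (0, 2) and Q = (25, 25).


P != Q, so use the chord formula.
s = (y2 - y1) / (x2 - x1) = (23) / (25) mod 29 = 16
x3 = s^2 - x1 - x2 mod 29 = 16^2 - 0 - 25 = 28
y3 = s (x1 - x3) - y1 mod 29 = 16 * (0 - 28) - 2 = 14

P + Q = (28, 14)


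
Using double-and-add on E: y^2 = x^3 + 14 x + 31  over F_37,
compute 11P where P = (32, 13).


k = 11 = 1011_2 (binary, LSB first: 1101)
Double-and-add from P = (32, 13):
  bit 0 = 1: acc = O + (32, 13) = (32, 13)
  bit 1 = 1: acc = (32, 13) + (14, 23) = (21, 22)
  bit 2 = 0: acc unchanged = (21, 22)
  bit 3 = 1: acc = (21, 22) + (8, 27) = (18, 11)

11P = (18, 11)


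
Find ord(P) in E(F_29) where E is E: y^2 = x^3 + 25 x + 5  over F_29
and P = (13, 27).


Compute successive multiples of P until we hit O:
  1P = (13, 27)
  2P = (2, 18)
  3P = (7, 28)
  4P = (5, 20)
  5P = (24, 25)
  6P = (16, 21)
  7P = (4, 13)
  8P = (18, 20)
  ... (continuing to 35P)
  35P = O

ord(P) = 35


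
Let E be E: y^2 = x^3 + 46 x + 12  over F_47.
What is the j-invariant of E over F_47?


Delta = -16(4 a^3 + 27 b^2) mod 47 = 37
-1728 * (4 a)^3 = -1728 * (4*46)^3 mod 47 = 1
j = 1 * 37^(-1) mod 47 = 14

j = 14 (mod 47)


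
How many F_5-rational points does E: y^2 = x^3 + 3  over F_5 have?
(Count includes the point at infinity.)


For each x in F_5, count y with y^2 = x^3 + 0 x + 3 mod 5:
  x = 1: RHS = 4, y in [2, 3]  -> 2 point(s)
  x = 2: RHS = 1, y in [1, 4]  -> 2 point(s)
  x = 3: RHS = 0, y in [0]  -> 1 point(s)
Affine points: 5. Add the point at infinity: total = 6.

#E(F_5) = 6


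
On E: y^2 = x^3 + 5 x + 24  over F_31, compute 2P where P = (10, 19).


Doubling: s = (3 x1^2 + a) / (2 y1)
s = (3*10^2 + 5) / (2*19) mod 31 = 17
x3 = s^2 - 2 x1 mod 31 = 17^2 - 2*10 = 21
y3 = s (x1 - x3) - y1 mod 31 = 17 * (10 - 21) - 19 = 11

2P = (21, 11)


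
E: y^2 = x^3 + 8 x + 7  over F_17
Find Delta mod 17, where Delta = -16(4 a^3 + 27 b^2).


4 a^3 + 27 b^2 = 4*8^3 + 27*7^2 = 2048 + 1323 = 3371
Delta = -16 * (3371) = -53936
Delta mod 17 = 5

Delta = 5 (mod 17)


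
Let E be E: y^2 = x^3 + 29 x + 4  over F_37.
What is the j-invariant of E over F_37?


Delta = -16(4 a^3 + 27 b^2) mod 37 = 30
-1728 * (4 a)^3 = -1728 * (4*29)^3 mod 37 = 6
j = 6 * 30^(-1) mod 37 = 15

j = 15 (mod 37)


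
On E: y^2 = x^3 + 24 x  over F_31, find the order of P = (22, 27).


Compute successive multiples of P until we hit O:
  1P = (22, 27)
  2P = (28, 26)
  3P = (6, 22)
  4P = (10, 0)
  5P = (6, 9)
  6P = (28, 5)
  7P = (22, 4)
  8P = O

ord(P) = 8


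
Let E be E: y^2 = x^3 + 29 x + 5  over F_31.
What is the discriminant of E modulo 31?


4 a^3 + 27 b^2 = 4*29^3 + 27*5^2 = 97556 + 675 = 98231
Delta = -16 * (98231) = -1571696
Delta mod 31 = 4

Delta = 4 (mod 31)


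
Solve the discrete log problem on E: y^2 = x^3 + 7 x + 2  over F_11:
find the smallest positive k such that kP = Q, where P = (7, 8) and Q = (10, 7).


Enumerate multiples of P until we hit Q = (10, 7):
  1P = (7, 8)
  2P = (8, 3)
  3P = (10, 7)
Match found at i = 3.

k = 3


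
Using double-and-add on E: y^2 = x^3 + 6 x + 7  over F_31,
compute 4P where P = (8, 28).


k = 4 = 100_2 (binary, LSB first: 001)
Double-and-add from P = (8, 28):
  bit 0 = 0: acc unchanged = O
  bit 1 = 0: acc unchanged = O
  bit 2 = 1: acc = O + (0, 10) = (0, 10)

4P = (0, 10)


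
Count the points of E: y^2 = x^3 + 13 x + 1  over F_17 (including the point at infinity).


For each x in F_17, count y with y^2 = x^3 + 13 x + 1 mod 17:
  x = 0: RHS = 1, y in [1, 16]  -> 2 point(s)
  x = 1: RHS = 15, y in [7, 10]  -> 2 point(s)
  x = 2: RHS = 1, y in [1, 16]  -> 2 point(s)
  x = 3: RHS = 16, y in [4, 13]  -> 2 point(s)
  x = 4: RHS = 15, y in [7, 10]  -> 2 point(s)
  x = 5: RHS = 4, y in [2, 15]  -> 2 point(s)
  x = 10: RHS = 9, y in [3, 14]  -> 2 point(s)
  x = 11: RHS = 13, y in [8, 9]  -> 2 point(s)
  x = 12: RHS = 15, y in [7, 10]  -> 2 point(s)
  x = 13: RHS = 4, y in [2, 15]  -> 2 point(s)
  x = 15: RHS = 1, y in [1, 16]  -> 2 point(s)
  x = 16: RHS = 4, y in [2, 15]  -> 2 point(s)
Affine points: 24. Add the point at infinity: total = 25.

#E(F_17) = 25


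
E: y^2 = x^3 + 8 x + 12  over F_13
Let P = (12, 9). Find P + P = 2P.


Doubling: s = (3 x1^2 + a) / (2 y1)
s = (3*12^2 + 8) / (2*9) mod 13 = 10
x3 = s^2 - 2 x1 mod 13 = 10^2 - 2*12 = 11
y3 = s (x1 - x3) - y1 mod 13 = 10 * (12 - 11) - 9 = 1

2P = (11, 1)


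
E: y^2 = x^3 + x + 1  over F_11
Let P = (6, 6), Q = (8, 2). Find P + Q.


P != Q, so use the chord formula.
s = (y2 - y1) / (x2 - x1) = (7) / (2) mod 11 = 9
x3 = s^2 - x1 - x2 mod 11 = 9^2 - 6 - 8 = 1
y3 = s (x1 - x3) - y1 mod 11 = 9 * (6 - 1) - 6 = 6

P + Q = (1, 6)


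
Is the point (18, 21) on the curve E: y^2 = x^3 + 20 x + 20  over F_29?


Check whether y^2 = x^3 + 20 x + 20 (mod 29) for (x, y) = (18, 21).
LHS: y^2 = 21^2 mod 29 = 6
RHS: x^3 + 20 x + 20 = 18^3 + 20*18 + 20 mod 29 = 6
LHS = RHS

Yes, on the curve


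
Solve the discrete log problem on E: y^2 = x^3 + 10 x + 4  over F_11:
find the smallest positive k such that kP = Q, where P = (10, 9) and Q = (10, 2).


Enumerate multiples of P until we hit Q = (10, 2):
  1P = (10, 9)
  2P = (5, 5)
  3P = (5, 6)
  4P = (10, 2)
Match found at i = 4.

k = 4


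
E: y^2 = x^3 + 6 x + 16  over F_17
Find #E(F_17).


For each x in F_17, count y with y^2 = x^3 + 6 x + 16 mod 17:
  x = 0: RHS = 16, y in [4, 13]  -> 2 point(s)
  x = 2: RHS = 2, y in [6, 11]  -> 2 point(s)
  x = 4: RHS = 2, y in [6, 11]  -> 2 point(s)
  x = 5: RHS = 1, y in [1, 16]  -> 2 point(s)
  x = 6: RHS = 13, y in [8, 9]  -> 2 point(s)
  x = 8: RHS = 15, y in [7, 10]  -> 2 point(s)
  x = 9: RHS = 0, y in [0]  -> 1 point(s)
  x = 11: RHS = 2, y in [6, 11]  -> 2 point(s)
  x = 13: RHS = 13, y in [8, 9]  -> 2 point(s)
  x = 15: RHS = 13, y in [8, 9]  -> 2 point(s)
  x = 16: RHS = 9, y in [3, 14]  -> 2 point(s)
Affine points: 21. Add the point at infinity: total = 22.

#E(F_17) = 22


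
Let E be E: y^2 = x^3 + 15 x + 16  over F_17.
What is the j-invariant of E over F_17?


Delta = -16(4 a^3 + 27 b^2) mod 17 = 12
-1728 * (4 a)^3 = -1728 * (4*15)^3 mod 17 = 5
j = 5 * 12^(-1) mod 17 = 16

j = 16 (mod 17)


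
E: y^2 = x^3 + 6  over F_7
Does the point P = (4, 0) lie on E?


Check whether y^2 = x^3 + 0 x + 6 (mod 7) for (x, y) = (4, 0).
LHS: y^2 = 0^2 mod 7 = 0
RHS: x^3 + 0 x + 6 = 4^3 + 0*4 + 6 mod 7 = 0
LHS = RHS

Yes, on the curve


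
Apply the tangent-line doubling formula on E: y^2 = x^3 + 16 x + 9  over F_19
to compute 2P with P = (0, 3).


Doubling: s = (3 x1^2 + a) / (2 y1)
s = (3*0^2 + 16) / (2*3) mod 19 = 9
x3 = s^2 - 2 x1 mod 19 = 9^2 - 2*0 = 5
y3 = s (x1 - x3) - y1 mod 19 = 9 * (0 - 5) - 3 = 9

2P = (5, 9)


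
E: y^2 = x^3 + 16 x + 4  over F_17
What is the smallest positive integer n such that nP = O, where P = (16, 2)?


Compute successive multiples of P until we hit O:
  1P = (16, 2)
  2P = (15, 7)
  3P = (11, 7)
  4P = (8, 7)
  5P = (8, 10)
  6P = (11, 10)
  7P = (15, 10)
  8P = (16, 15)
  ... (continuing to 9P)
  9P = O

ord(P) = 9


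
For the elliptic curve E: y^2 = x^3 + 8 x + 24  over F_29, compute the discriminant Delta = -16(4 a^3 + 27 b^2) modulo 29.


4 a^3 + 27 b^2 = 4*8^3 + 27*24^2 = 2048 + 15552 = 17600
Delta = -16 * (17600) = -281600
Delta mod 29 = 19

Delta = 19 (mod 29)


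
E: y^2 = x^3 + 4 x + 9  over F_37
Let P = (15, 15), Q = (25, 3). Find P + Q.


P != Q, so use the chord formula.
s = (y2 - y1) / (x2 - x1) = (25) / (10) mod 37 = 21
x3 = s^2 - x1 - x2 mod 37 = 21^2 - 15 - 25 = 31
y3 = s (x1 - x3) - y1 mod 37 = 21 * (15 - 31) - 15 = 19

P + Q = (31, 19)


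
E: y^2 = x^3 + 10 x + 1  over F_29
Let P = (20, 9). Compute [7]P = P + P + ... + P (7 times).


k = 7 = 111_2 (binary, LSB first: 111)
Double-and-add from P = (20, 9):
  bit 0 = 1: acc = O + (20, 9) = (20, 9)
  bit 1 = 1: acc = (20, 9) + (25, 19) = (17, 26)
  bit 2 = 1: acc = (17, 26) + (8, 10) = (0, 1)

7P = (0, 1)


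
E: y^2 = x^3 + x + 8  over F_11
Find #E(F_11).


For each x in F_11, count y with y^2 = x^3 + 1 x + 8 mod 11:
  x = 3: RHS = 5, y in [4, 7]  -> 2 point(s)
  x = 8: RHS = 0, y in [0]  -> 1 point(s)
  x = 9: RHS = 9, y in [3, 8]  -> 2 point(s)
Affine points: 5. Add the point at infinity: total = 6.

#E(F_11) = 6


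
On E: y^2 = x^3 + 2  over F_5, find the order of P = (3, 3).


Compute successive multiples of P until we hit O:
  1P = (3, 3)
  2P = (3, 2)
  3P = O

ord(P) = 3


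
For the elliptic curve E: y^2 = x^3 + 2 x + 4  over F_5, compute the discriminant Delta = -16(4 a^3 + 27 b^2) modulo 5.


4 a^3 + 27 b^2 = 4*2^3 + 27*4^2 = 32 + 432 = 464
Delta = -16 * (464) = -7424
Delta mod 5 = 1

Delta = 1 (mod 5)


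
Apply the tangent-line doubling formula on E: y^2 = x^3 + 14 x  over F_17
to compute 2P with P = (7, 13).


Doubling: s = (3 x1^2 + a) / (2 y1)
s = (3*7^2 + 14) / (2*13) mod 17 = 16
x3 = s^2 - 2 x1 mod 17 = 16^2 - 2*7 = 4
y3 = s (x1 - x3) - y1 mod 17 = 16 * (7 - 4) - 13 = 1

2P = (4, 1)


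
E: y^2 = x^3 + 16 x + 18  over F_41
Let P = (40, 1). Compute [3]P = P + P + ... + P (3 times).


k = 3 = 11_2 (binary, LSB first: 11)
Double-and-add from P = (40, 1):
  bit 0 = 1: acc = O + (40, 1) = (40, 1)
  bit 1 = 1: acc = (40, 1) + (0, 10) = (0, 31)

3P = (0, 31)


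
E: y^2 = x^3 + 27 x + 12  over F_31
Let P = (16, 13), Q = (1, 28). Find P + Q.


P != Q, so use the chord formula.
s = (y2 - y1) / (x2 - x1) = (15) / (16) mod 31 = 30
x3 = s^2 - x1 - x2 mod 31 = 30^2 - 16 - 1 = 15
y3 = s (x1 - x3) - y1 mod 31 = 30 * (16 - 15) - 13 = 17

P + Q = (15, 17)


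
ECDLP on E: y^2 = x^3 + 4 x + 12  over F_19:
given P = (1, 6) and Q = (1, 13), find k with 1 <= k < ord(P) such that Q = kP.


Enumerate multiples of P until we hit Q = (1, 13):
  1P = (1, 6)
  2P = (18, 11)
  3P = (11, 0)
  4P = (18, 8)
  5P = (1, 13)
Match found at i = 5.

k = 5


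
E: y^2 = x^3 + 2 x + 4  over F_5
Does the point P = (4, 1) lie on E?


Check whether y^2 = x^3 + 2 x + 4 (mod 5) for (x, y) = (4, 1).
LHS: y^2 = 1^2 mod 5 = 1
RHS: x^3 + 2 x + 4 = 4^3 + 2*4 + 4 mod 5 = 1
LHS = RHS

Yes, on the curve


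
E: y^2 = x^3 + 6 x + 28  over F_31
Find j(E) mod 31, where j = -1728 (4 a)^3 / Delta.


Delta = -16(4 a^3 + 27 b^2) mod 31 = 20
-1728 * (4 a)^3 = -1728 * (4*6)^3 mod 31 = 15
j = 15 * 20^(-1) mod 31 = 24

j = 24 (mod 31)


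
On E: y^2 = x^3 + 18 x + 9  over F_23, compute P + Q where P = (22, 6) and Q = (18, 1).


P != Q, so use the chord formula.
s = (y2 - y1) / (x2 - x1) = (18) / (19) mod 23 = 7
x3 = s^2 - x1 - x2 mod 23 = 7^2 - 22 - 18 = 9
y3 = s (x1 - x3) - y1 mod 23 = 7 * (22 - 9) - 6 = 16

P + Q = (9, 16)


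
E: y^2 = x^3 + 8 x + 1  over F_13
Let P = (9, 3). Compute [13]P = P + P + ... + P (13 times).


k = 13 = 1101_2 (binary, LSB first: 1011)
Double-and-add from P = (9, 3):
  bit 0 = 1: acc = O + (9, 3) = (9, 3)
  bit 1 = 0: acc unchanged = (9, 3)
  bit 2 = 1: acc = (9, 3) + (0, 12) = (5, 6)
  bit 3 = 1: acc = (5, 6) + (3, 0) = (1, 6)

13P = (1, 6)


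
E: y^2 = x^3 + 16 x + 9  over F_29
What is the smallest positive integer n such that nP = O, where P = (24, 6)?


Compute successive multiples of P until we hit O:
  1P = (24, 6)
  2P = (23, 4)
  3P = (15, 12)
  4P = (13, 6)
  5P = (21, 23)
  6P = (0, 3)
  7P = (10, 3)
  8P = (2, 7)
  ... (continuing to 22P)
  22P = O

ord(P) = 22


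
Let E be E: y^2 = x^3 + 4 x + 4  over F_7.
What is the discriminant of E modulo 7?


4 a^3 + 27 b^2 = 4*4^3 + 27*4^2 = 256 + 432 = 688
Delta = -16 * (688) = -11008
Delta mod 7 = 3

Delta = 3 (mod 7)
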